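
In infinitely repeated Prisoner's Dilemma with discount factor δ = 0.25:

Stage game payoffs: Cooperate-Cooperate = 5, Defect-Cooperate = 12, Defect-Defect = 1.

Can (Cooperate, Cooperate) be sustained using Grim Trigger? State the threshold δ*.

δ* = 0.6364; since δ = 0.25 < 0.6364, cooperation cannot be sustained

Work:
For Grim Trigger:
Cooperate forever: 5/(1-δ)
Defect then punished: 12 + 1·δ/(1-δ)
Need: 5/(1-δ) ≥ 12 + 1·δ/(1-δ)
Solving: δ ≥ (T-R)/(T-P) = (12-5)/(12-1) = 0.6364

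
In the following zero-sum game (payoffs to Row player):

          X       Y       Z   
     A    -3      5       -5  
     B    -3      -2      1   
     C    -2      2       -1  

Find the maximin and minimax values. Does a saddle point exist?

Maximin = -2, Minimax = -2, Saddle: True

Work:
Row minimums: [-5, -3, -2] → maximin = -2
Column maximums: [-2, 5, 1] → minimax = -2
Saddle point exists! Game value = -2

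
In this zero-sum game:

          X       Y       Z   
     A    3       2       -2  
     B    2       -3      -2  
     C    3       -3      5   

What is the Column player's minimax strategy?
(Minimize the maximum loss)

Column should play Y, value = 2

Work:
Column player minimizes Row's maximum payoff:
Column X: max payoff to Row = 3
Column Y: max payoff to Row = 2
Column Z: max payoff to Row = 5
Minimum is 2, achieved by column Y.
Minimax strategy: Y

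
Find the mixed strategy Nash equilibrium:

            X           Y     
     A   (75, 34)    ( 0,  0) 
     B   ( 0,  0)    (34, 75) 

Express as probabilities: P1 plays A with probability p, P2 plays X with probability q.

p = 0.6881, q = 0.3119

Work:
Find probabilities that make opponent indifferent:
P2 chooses q to make P1 indifferent between A and B
P1 chooses p to make P2 indifferent between X and Y
Mixed NE: P1 plays (A: 0.6881, B: 0.3119), P2 plays (X: 0.3119, Y: 0.6881)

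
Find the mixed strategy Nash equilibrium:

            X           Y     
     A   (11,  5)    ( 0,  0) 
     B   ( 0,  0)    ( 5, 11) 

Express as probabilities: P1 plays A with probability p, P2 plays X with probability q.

p = 0.6875, q = 0.3125

Work:
Find probabilities that make opponent indifferent:
P2 chooses q to make P1 indifferent between A and B
P1 chooses p to make P2 indifferent between X and Y
Mixed NE: P1 plays (A: 0.6875, B: 0.3125), P2 plays (X: 0.3125, Y: 0.6875)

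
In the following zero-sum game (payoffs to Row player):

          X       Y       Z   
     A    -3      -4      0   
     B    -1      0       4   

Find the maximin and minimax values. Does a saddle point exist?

Maximin = -1, Minimax = -1, Saddle: True

Work:
Row minimums: [-4, -1] → maximin = -1
Column maximums: [-1, 0, 4] → minimax = -1
Saddle point exists! Game value = -1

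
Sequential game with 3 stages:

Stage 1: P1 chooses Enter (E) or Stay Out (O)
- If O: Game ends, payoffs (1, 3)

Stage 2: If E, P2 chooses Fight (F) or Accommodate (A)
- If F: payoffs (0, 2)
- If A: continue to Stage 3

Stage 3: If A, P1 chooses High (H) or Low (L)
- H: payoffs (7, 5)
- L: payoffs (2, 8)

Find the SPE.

SPE: (E, A, H); Outcome (7, 5)

Work:
Stage 3: P1 chooses H (7 vs 2)
Stage 2: P2: F->2, A->5 (anticipating H). Choose A
Stage 1: P1: O->1, E->7 (anticipating A, H). Choose E
SPE path: E -> A -> H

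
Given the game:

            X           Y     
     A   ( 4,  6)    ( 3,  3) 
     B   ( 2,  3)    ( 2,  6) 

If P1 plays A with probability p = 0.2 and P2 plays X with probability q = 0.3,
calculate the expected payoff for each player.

E[P1] = 2.26, E[P2] = 4.86

Work:
E[P1] = p·q·π₁(A,X) + p·(1-q)·π₁(A,Y) + (1-p)·q·π₁(B,X) + (1-p)·(1-q)·π₁(B,Y)
= 0.2·0.3·4 + 0.2·0.7·3 + 0.8·0.3·2 + 0.8·0.7·2
= 2.26

E[P2] = 4.86 (similar calculation)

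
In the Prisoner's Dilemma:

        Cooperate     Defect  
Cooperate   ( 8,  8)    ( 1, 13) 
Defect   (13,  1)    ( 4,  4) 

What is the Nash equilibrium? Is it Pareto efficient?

(Defect, Defect) is NE; not Pareto efficient

Work:
Defect dominates Cooperate for both players:
If P2 cooperates: Defect (13) > Cooperate (8)
If P2 defects: Defect (4) > Cooperate (1)
NE: (Defect, Defect) with payoff (4, 4)
But (Cooperate, Cooperate) = (8, 8) Pareto dominates (4, 4)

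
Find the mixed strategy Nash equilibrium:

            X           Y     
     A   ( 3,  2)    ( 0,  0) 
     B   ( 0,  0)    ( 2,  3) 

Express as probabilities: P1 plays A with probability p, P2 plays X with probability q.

p = 0.6, q = 0.4

Work:
Find probabilities that make opponent indifferent:
P2 chooses q to make P1 indifferent between A and B
P1 chooses p to make P2 indifferent between X and Y
Mixed NE: P1 plays (A: 0.6, B: 0.4), P2 plays (X: 0.4, Y: 0.6)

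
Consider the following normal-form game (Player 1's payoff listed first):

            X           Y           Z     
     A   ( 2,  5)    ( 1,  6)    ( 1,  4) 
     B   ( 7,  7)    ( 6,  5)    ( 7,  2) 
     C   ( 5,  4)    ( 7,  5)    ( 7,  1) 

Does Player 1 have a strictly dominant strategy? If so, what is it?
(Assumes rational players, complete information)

No strictly dominant strategy exists for Player 1

Work:
A strategy strictly dominates another if it gives a strictly higher payoff against every opponent action. Compare each pair of P1's strategies column-by-column:
  A vs B: [2 vs 7, 1 vs 6, 1 vs 7] → A does not strictly dominate B (column X: 2 ≤ 7)
  A vs C: [2 vs 5, 1 vs 7, 1 vs 7] → A does not strictly dominate C (column X: 2 ≤ 5)
  B vs A: [7 vs 2, 6 vs 1, 7 vs 1] → B strictly dominates A
  B vs C: [7 vs 5, 6 vs 7, 7 vs 7] → B does not strictly dominate C (column Y: 6 ≤ 7)
  C vs A: [5 vs 2, 7 vs 1, 7 vs 1] → C strictly dominates A
  C vs B: [5 vs 7, 7 vs 6, 7 vs 7] → C does not strictly dominate B (column X: 5 ≤ 7)
No single strategy strictly dominates all others → no strictly dominant strategy.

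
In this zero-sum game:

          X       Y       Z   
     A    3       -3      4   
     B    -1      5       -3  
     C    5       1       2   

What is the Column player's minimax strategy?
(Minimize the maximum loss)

Column should play Z, value = 4

Work:
Column player minimizes Row's maximum payoff:
Column X: max payoff to Row = 5
Column Y: max payoff to Row = 5
Column Z: max payoff to Row = 4
Minimum is 4, achieved by column Z.
Minimax strategy: Z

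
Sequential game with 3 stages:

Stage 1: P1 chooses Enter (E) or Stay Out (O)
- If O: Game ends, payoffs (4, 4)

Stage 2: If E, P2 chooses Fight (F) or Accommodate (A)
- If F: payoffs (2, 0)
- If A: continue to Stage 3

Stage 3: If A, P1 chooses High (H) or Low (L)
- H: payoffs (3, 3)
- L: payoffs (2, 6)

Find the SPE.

SPE: (O, A, H); Outcome (4, 4)

Work:
Stage 3: P1 chooses H (3 vs 2)
Stage 2: P2: F->0, A->3 (anticipating H). Choose A
Stage 1: P1: O->4, E->3 (anticipating A, H). Choose O
SPE path: O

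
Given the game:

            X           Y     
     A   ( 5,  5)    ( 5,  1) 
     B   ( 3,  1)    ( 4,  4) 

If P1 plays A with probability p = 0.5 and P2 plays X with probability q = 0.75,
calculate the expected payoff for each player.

E[P1] = 4.125, E[P2] = 2.875

Work:
E[P1] = p·q·π₁(A,X) + p·(1-q)·π₁(A,Y) + (1-p)·q·π₁(B,X) + (1-p)·(1-q)·π₁(B,Y)
= 0.5·0.75·5 + 0.5·0.25·5 + 0.5·0.75·3 + 0.5·0.25·4
= 4.125

E[P2] = 2.875 (similar calculation)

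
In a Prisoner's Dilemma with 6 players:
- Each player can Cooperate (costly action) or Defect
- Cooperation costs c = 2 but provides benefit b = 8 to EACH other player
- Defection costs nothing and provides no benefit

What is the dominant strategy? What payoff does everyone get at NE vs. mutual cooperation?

Dominant: Defect; NE payoff = 0; Coop payoff = 38

Work:
Defect dominates (saves cost c = 2, benefit to others is external)
NE: All defect → everyone gets 0
If all cooperate: each receives (5)×8 - 2 = 38
Social dilemma: 38 > 0 but NE gives 0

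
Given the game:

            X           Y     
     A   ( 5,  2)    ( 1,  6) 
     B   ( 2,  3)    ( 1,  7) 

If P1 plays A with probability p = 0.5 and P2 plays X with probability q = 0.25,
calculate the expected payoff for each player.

E[P1] = 1.625, E[P2] = 5.5

Work:
E[P1] = p·q·π₁(A,X) + p·(1-q)·π₁(A,Y) + (1-p)·q·π₁(B,X) + (1-p)·(1-q)·π₁(B,Y)
= 0.5·0.25·5 + 0.5·0.75·1 + 0.5·0.25·2 + 0.5·0.75·1
= 1.625

E[P2] = 5.5 (similar calculation)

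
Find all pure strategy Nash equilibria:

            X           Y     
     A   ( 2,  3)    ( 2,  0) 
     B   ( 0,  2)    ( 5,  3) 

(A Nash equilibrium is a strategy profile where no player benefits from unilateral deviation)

Nash equilibrium: (A, X), (B, Y)

Work:
Best responses:
  P1 vs X: payoffs [2, 0] → best response A (payoff 2)
  P1 vs Y: payoffs [2, 5] → best response B (payoff 5)
  P2 vs A: payoffs [3, 0] → best response X (payoff 3)
  P2 vs B: payoffs [2, 3] → best response Y (payoff 3)
Mutual best responses: (A,X), (B,Y) → Nash equilibria.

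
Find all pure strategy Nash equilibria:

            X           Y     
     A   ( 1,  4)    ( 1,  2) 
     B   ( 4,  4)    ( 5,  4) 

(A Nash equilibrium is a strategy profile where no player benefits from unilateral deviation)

Nash equilibrium: (B, X), (B, Y)

Work:
Best responses:
  P1 vs X: payoffs [1, 4] → best response B (payoff 4)
  P1 vs Y: payoffs [1, 5] → best response B (payoff 5)
  P2 vs A: payoffs [4, 2] → best response X (payoff 4)
  P2 vs B: payoffs [4, 4] → best response X/Y (payoff 4)
Mutual best responses: (B,X), (B,Y) → Nash equilibria.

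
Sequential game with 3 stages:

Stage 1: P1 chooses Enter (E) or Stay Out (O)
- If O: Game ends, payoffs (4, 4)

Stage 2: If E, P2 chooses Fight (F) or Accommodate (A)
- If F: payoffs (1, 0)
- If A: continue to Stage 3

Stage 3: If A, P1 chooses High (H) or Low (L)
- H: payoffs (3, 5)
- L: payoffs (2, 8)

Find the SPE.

SPE: (O, A, H); Outcome (4, 4)

Work:
Stage 3: P1 chooses H (3 vs 2)
Stage 2: P2: F->0, A->5 (anticipating H). Choose A
Stage 1: P1: O->4, E->3 (anticipating A, H). Choose O
SPE path: O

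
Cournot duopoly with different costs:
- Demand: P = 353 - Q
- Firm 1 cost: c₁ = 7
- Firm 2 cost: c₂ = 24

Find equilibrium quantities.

q₁* = 121.0, q₂* = 104.0

Work:
Reaction: q₁ = (353 - 7 - q₂)/2
Reaction: q₂ = (353 - 24 - q₁)/2
Solve simultaneously:
q₁* = (353 - 2×7 + 24)/3 = 121.0
q₂* = (353 - 2×24 + 7)/3 = 104.0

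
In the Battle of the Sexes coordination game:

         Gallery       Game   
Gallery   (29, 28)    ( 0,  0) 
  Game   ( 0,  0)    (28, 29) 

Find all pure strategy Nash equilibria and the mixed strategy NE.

Pure NE: (Gallery, Gallery) and (Game, Game); Mixed NE: p = 0.5088, q = 0.4912

Work:
Check pure NE:
(Gallery, Gallery): (29, 28) - no unilateral deviation beneficial
(Game, Game): (28, 29) - no unilateral deviation beneficial
Mixed NE: P1 plays Gallery with p = 0.5088, P2 plays Gallery with q = 0.4912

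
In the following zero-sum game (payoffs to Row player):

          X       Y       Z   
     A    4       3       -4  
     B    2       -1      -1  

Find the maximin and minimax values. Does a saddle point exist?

Maximin = -1, Minimax = -1, Saddle: True

Work:
Row minimums: [-4, -1] → maximin = -1
Column maximums: [4, 3, -1] → minimax = -1
Saddle point exists! Game value = -1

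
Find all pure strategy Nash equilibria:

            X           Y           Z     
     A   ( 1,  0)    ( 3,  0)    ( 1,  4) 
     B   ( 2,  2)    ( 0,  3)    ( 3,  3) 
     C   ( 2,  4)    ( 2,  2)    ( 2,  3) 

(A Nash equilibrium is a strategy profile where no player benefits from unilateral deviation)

Nash equilibrium: (B, Z), (C, X)

Work:
Best responses:
  P1 vs X: payoffs [1, 2, 2] → best response B/C (payoff 2)
  P1 vs Y: payoffs [3, 0, 2] → best response A (payoff 3)
  P1 vs Z: payoffs [1, 3, 2] → best response B (payoff 3)
  P2 vs A: payoffs [0, 0, 4] → best response Z (payoff 4)
  P2 vs B: payoffs [2, 3, 3] → best response Y/Z (payoff 3)
  P2 vs C: payoffs [4, 2, 3] → best response X (payoff 4)
Mutual best responses: (B,Z), (C,X) → Nash equilibria.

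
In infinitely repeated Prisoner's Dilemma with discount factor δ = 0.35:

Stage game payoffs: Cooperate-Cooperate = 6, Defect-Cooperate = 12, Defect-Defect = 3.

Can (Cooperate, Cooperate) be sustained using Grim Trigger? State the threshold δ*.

δ* = 0.6667; since δ = 0.35 < 0.6667, cooperation cannot be sustained

Work:
For Grim Trigger:
Cooperate forever: 6/(1-δ)
Defect then punished: 12 + 3·δ/(1-δ)
Need: 6/(1-δ) ≥ 12 + 3·δ/(1-δ)
Solving: δ ≥ (T-R)/(T-P) = (12-6)/(12-3) = 0.6667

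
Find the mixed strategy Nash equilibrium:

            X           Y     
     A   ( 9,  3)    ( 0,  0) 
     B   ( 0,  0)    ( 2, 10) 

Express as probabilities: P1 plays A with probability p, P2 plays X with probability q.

p = 0.7692, q = 0.1818

Work:
Find probabilities that make opponent indifferent:
P2 chooses q to make P1 indifferent between A and B
P1 chooses p to make P2 indifferent between X and Y
Mixed NE: P1 plays (A: 0.7692, B: 0.2308), P2 plays (X: 0.1818, Y: 0.8182)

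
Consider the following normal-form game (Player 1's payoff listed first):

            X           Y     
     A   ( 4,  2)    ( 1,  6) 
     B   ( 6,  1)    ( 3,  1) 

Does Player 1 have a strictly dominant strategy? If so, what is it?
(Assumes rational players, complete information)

Yes, Player 1's strictly dominant strategy is B

Work:
A strategy strictly dominates another if it gives a strictly higher payoff against every opponent action. Compare each pair of P1's strategies column-by-column:
  A vs B: [4 vs 6, 1 vs 3] → A does not strictly dominate B (column X: 4 ≤ 6)
  B vs A: [6 vs 4, 3 vs 1] → B strictly dominates A
B strictly dominates every other strategy → strictly dominant.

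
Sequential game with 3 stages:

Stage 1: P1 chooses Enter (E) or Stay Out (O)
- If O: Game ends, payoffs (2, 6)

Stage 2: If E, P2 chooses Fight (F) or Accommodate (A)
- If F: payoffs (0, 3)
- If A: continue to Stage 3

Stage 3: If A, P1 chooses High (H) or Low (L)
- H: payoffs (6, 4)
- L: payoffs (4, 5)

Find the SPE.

SPE: (E, A, H); Outcome (6, 4)

Work:
Stage 3: P1 chooses H (6 vs 4)
Stage 2: P2: F->3, A->4 (anticipating H). Choose A
Stage 1: P1: O->2, E->6 (anticipating A, H). Choose E
SPE path: E -> A -> H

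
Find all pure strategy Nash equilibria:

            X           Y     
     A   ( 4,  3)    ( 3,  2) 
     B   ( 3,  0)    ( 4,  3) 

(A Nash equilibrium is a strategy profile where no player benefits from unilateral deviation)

Nash equilibrium: (A, X), (B, Y)

Work:
Best responses:
  P1 vs X: payoffs [4, 3] → best response A (payoff 4)
  P1 vs Y: payoffs [3, 4] → best response B (payoff 4)
  P2 vs A: payoffs [3, 2] → best response X (payoff 3)
  P2 vs B: payoffs [0, 3] → best response Y (payoff 3)
Mutual best responses: (A,X), (B,Y) → Nash equilibria.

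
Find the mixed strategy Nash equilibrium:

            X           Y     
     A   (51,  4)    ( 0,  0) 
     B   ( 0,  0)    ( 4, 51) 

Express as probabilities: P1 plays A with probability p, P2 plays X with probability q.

p = 0.9273, q = 0.0727

Work:
Find probabilities that make opponent indifferent:
P2 chooses q to make P1 indifferent between A and B
P1 chooses p to make P2 indifferent between X and Y
Mixed NE: P1 plays (A: 0.9273, B: 0.0727), P2 plays (X: 0.0727, Y: 0.9273)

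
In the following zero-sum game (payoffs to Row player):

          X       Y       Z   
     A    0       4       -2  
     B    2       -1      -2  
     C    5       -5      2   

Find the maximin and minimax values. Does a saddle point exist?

Maximin = -2, Minimax = 2, Saddle: False

Work:
Row minimums: [-2, -2, -5] → maximin = -2
Column maximums: [5, 4, 2] → minimax = 2
No saddle point (maximin ≠ minimax). Mixed strategy needed.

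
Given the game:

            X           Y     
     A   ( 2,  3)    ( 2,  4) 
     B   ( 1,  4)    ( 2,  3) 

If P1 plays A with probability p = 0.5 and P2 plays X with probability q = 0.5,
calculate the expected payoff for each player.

E[P1] = 1.75, E[P2] = 3.5

Work:
E[P1] = p·q·π₁(A,X) + p·(1-q)·π₁(A,Y) + (1-p)·q·π₁(B,X) + (1-p)·(1-q)·π₁(B,Y)
= 0.5·0.5·2 + 0.5·0.5·2 + 0.5·0.5·1 + 0.5·0.5·2
= 1.75

E[P2] = 3.5 (similar calculation)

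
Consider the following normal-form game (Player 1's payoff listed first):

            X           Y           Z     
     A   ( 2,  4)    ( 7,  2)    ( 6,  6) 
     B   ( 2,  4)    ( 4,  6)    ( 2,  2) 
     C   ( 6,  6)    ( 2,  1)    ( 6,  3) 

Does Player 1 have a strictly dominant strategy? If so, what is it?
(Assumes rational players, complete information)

No strictly dominant strategy exists for Player 1

Work:
A strategy strictly dominates another if it gives a strictly higher payoff against every opponent action. Compare each pair of P1's strategies column-by-column:
  A vs B: [2 vs 2, 7 vs 4, 6 vs 2] → A does not strictly dominate B (column X: 2 ≤ 2)
  A vs C: [2 vs 6, 7 vs 2, 6 vs 6] → A does not strictly dominate C (column X: 2 ≤ 6)
  B vs A: [2 vs 2, 4 vs 7, 2 vs 6] → B does not strictly dominate A (column X: 2 ≤ 2)
  B vs C: [2 vs 6, 4 vs 2, 2 vs 6] → B does not strictly dominate C (column X: 2 ≤ 6)
  C vs A: [6 vs 2, 2 vs 7, 6 vs 6] → C does not strictly dominate A (column Y: 2 ≤ 7)
  C vs B: [6 vs 2, 2 vs 4, 6 vs 2] → C does not strictly dominate B (column Y: 2 ≤ 4)
No single strategy strictly dominates all others → no strictly dominant strategy.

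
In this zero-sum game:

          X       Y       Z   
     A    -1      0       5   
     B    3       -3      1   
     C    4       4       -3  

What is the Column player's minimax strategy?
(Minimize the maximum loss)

Column should play X or Y (all achieve the minimum), value = 4

Work:
Column player minimizes Row's maximum payoff:
Column X: max payoff to Row = 4
Column Y: max payoff to Row = 4
Column Z: max payoff to Row = 5
Minimum is 4, achieved by columns X, Y (tied).
Each of X or Y is a minimax strategy.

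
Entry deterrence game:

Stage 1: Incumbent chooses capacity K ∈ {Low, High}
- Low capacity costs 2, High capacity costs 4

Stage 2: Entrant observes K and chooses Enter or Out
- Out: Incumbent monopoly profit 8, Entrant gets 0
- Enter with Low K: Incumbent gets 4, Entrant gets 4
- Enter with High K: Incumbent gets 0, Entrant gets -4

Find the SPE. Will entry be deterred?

SPE: (High, Enter|Low, Out|High); Entry deterred. Incumbent net profit = 4

Work:
After Low K: Entrant enters (4 > 0)
After High K: Entrant stays out (-4 < 0)
Incumbent: Low → 4−2=2, High → 8−4=4
Incumbent chooses High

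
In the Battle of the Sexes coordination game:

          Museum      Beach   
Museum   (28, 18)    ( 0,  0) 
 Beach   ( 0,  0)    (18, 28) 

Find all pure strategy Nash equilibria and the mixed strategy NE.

Pure NE: (Museum, Museum) and (Beach, Beach); Mixed NE: p = 0.6087, q = 0.3913

Work:
Check pure NE:
(Museum, Museum): (28, 18) - no unilateral deviation beneficial
(Beach, Beach): (18, 28) - no unilateral deviation beneficial
Mixed NE: P1 plays Museum with p = 0.6087, P2 plays Museum with q = 0.3913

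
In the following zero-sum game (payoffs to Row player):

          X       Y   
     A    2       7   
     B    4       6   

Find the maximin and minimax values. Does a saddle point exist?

Maximin = 4, Minimax = 4, Saddle: True

Work:
Row minimums: [2, 4] → maximin = 4
Column maximums: [4, 7] → minimax = 4
Saddle point exists! Game value = 4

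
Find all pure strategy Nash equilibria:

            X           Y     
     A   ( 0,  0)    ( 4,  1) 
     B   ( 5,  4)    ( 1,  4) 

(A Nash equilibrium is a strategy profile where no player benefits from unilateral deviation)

Nash equilibrium: (A, Y), (B, X)

Work:
Best responses:
  P1 vs X: payoffs [0, 5] → best response B (payoff 5)
  P1 vs Y: payoffs [4, 1] → best response A (payoff 4)
  P2 vs A: payoffs [0, 1] → best response Y (payoff 1)
  P2 vs B: payoffs [4, 4] → best response X/Y (payoff 4)
Mutual best responses: (A,Y), (B,X) → Nash equilibria.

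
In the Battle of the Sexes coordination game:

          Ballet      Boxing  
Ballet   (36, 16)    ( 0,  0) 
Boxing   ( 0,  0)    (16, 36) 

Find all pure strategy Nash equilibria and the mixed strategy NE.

Pure NE: (Ballet, Ballet) and (Boxing, Boxing); Mixed NE: p = 0.6923, q = 0.3077

Work:
Check pure NE:
(Ballet, Ballet): (36, 16) - no unilateral deviation beneficial
(Boxing, Boxing): (16, 36) - no unilateral deviation beneficial
Mixed NE: P1 plays Ballet with p = 0.6923, P2 plays Ballet with q = 0.3077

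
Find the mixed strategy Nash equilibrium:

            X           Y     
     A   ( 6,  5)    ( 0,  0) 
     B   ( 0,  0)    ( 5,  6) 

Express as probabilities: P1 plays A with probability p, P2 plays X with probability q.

p = 0.5455, q = 0.4545

Work:
Find probabilities that make opponent indifferent:
P2 chooses q to make P1 indifferent between A and B
P1 chooses p to make P2 indifferent between X and Y
Mixed NE: P1 plays (A: 0.5455, B: 0.4545), P2 plays (X: 0.4545, Y: 0.5455)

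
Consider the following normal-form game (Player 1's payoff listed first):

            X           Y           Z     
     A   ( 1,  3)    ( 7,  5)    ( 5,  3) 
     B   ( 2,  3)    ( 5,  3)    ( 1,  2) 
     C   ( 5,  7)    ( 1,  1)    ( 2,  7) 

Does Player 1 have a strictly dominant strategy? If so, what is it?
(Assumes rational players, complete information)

No strictly dominant strategy exists for Player 1

Work:
A strategy strictly dominates another if it gives a strictly higher payoff against every opponent action. Compare each pair of P1's strategies column-by-column:
  A vs B: [1 vs 2, 7 vs 5, 5 vs 1] → A does not strictly dominate B (column X: 1 ≤ 2)
  A vs C: [1 vs 5, 7 vs 1, 5 vs 2] → A does not strictly dominate C (column X: 1 ≤ 5)
  B vs A: [2 vs 1, 5 vs 7, 1 vs 5] → B does not strictly dominate A (column Y: 5 ≤ 7)
  B vs C: [2 vs 5, 5 vs 1, 1 vs 2] → B does not strictly dominate C (column X: 2 ≤ 5)
  C vs A: [5 vs 1, 1 vs 7, 2 vs 5] → C does not strictly dominate A (column Y: 1 ≤ 7)
  C vs B: [5 vs 2, 1 vs 5, 2 vs 1] → C does not strictly dominate B (column Y: 1 ≤ 5)
No single strategy strictly dominates all others → no strictly dominant strategy.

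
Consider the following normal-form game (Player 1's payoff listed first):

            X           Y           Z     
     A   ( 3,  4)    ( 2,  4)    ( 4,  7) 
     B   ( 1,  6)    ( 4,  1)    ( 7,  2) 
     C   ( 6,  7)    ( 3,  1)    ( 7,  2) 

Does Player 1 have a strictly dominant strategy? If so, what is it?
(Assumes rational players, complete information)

No strictly dominant strategy exists for Player 1

Work:
A strategy strictly dominates another if it gives a strictly higher payoff against every opponent action. Compare each pair of P1's strategies column-by-column:
  A vs B: [3 vs 1, 2 vs 4, 4 vs 7] → A does not strictly dominate B (column Y: 2 ≤ 4)
  A vs C: [3 vs 6, 2 vs 3, 4 vs 7] → A does not strictly dominate C (column X: 3 ≤ 6)
  B vs A: [1 vs 3, 4 vs 2, 7 vs 4] → B does not strictly dominate A (column X: 1 ≤ 3)
  B vs C: [1 vs 6, 4 vs 3, 7 vs 7] → B does not strictly dominate C (column X: 1 ≤ 6)
  C vs A: [6 vs 3, 3 vs 2, 7 vs 4] → C strictly dominates A
  C vs B: [6 vs 1, 3 vs 4, 7 vs 7] → C does not strictly dominate B (column Y: 3 ≤ 4)
No single strategy strictly dominates all others → no strictly dominant strategy.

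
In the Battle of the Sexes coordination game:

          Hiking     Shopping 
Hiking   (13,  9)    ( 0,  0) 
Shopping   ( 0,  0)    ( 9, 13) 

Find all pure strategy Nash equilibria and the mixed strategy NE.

Pure NE: (Hiking, Hiking) and (Shopping, Shopping); Mixed NE: p = 0.5909, q = 0.4091

Work:
Check pure NE:
(Hiking, Hiking): (13, 9) - no unilateral deviation beneficial
(Shopping, Shopping): (9, 13) - no unilateral deviation beneficial
Mixed NE: P1 plays Hiking with p = 0.5909, P2 plays Hiking with q = 0.4091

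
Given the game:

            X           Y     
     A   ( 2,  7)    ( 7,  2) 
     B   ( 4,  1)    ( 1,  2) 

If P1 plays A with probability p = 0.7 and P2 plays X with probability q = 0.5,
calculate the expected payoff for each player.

E[P1] = 3.9, E[P2] = 3.6

Work:
E[P1] = p·q·π₁(A,X) + p·(1-q)·π₁(A,Y) + (1-p)·q·π₁(B,X) + (1-p)·(1-q)·π₁(B,Y)
= 0.7·0.5·2 + 0.7·0.5·7 + 0.3·0.5·4 + 0.3·0.5·1
= 3.9

E[P2] = 3.6 (similar calculation)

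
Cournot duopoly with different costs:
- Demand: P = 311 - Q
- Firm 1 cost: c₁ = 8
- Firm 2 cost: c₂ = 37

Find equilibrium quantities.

q₁* = 110.67, q₂* = 81.67

Work:
Reaction: q₁ = (311 - 8 - q₂)/2
Reaction: q₂ = (311 - 37 - q₁)/2
Solve simultaneously:
q₁* = (311 - 2×8 + 37)/3 = 110.67
q₂* = (311 - 2×37 + 8)/3 = 81.67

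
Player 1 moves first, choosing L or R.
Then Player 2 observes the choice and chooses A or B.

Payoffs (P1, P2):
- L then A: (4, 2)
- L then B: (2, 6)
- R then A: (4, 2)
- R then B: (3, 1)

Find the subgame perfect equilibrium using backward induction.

P1 plays R, P2 plays B after L and A after R; Payoff (4, 2)

Work:
Backward induction:
After L: P2 chooses B → P1 gets 2
After R: P2 chooses A → P1 gets 4
P1 chooses R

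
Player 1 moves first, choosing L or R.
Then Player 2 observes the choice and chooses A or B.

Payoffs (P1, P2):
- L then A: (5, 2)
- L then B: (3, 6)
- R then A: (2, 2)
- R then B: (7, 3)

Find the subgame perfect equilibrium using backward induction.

P1 plays R, P2 plays B after L and B after R; Payoff (7, 3)

Work:
Backward induction:
After L: P2 chooses B → P1 gets 3
After R: P2 chooses B → P1 gets 7
P1 chooses R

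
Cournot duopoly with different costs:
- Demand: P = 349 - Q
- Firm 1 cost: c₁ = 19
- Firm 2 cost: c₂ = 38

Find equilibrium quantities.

q₁* = 116.33, q₂* = 97.33

Work:
Reaction: q₁ = (349 - 19 - q₂)/2
Reaction: q₂ = (349 - 38 - q₁)/2
Solve simultaneously:
q₁* = (349 - 2×19 + 38)/3 = 116.33
q₂* = (349 - 2×38 + 19)/3 = 97.33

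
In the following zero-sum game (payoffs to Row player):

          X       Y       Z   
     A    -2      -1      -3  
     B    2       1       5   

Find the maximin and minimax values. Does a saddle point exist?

Maximin = 1, Minimax = 1, Saddle: True

Work:
Row minimums: [-3, 1] → maximin = 1
Column maximums: [2, 1, 5] → minimax = 1
Saddle point exists! Game value = 1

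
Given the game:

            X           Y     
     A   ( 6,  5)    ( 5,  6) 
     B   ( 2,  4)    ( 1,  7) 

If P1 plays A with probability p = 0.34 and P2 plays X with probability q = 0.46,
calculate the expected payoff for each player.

E[P1] = 2.82, E[P2] = 5.5928

Work:
E[P1] = p·q·π₁(A,X) + p·(1-q)·π₁(A,Y) + (1-p)·q·π₁(B,X) + (1-p)·(1-q)·π₁(B,Y)
= 0.34·0.46·6 + 0.34·0.54·5 + 0.66·0.46·2 + 0.66·0.54·1
= 2.82

E[P2] = 5.5928 (similar calculation)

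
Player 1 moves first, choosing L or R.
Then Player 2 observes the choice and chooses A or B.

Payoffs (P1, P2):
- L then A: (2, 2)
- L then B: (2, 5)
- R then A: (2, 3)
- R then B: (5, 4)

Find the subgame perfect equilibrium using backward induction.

P1 plays R, P2 plays B after L and B after R; Payoff (5, 4)

Work:
Backward induction:
After L: P2 chooses B → P1 gets 2
After R: P2 chooses B → P1 gets 5
P1 chooses R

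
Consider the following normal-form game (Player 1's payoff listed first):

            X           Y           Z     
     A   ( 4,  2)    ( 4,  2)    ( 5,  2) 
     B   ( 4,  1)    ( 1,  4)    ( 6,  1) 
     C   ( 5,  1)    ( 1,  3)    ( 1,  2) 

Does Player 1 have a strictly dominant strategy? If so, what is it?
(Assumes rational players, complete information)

No strictly dominant strategy exists for Player 1

Work:
A strategy strictly dominates another if it gives a strictly higher payoff against every opponent action. Compare each pair of P1's strategies column-by-column:
  A vs B: [4 vs 4, 4 vs 1, 5 vs 6] → A does not strictly dominate B (column X: 4 ≤ 4)
  A vs C: [4 vs 5, 4 vs 1, 5 vs 1] → A does not strictly dominate C (column X: 4 ≤ 5)
  B vs A: [4 vs 4, 1 vs 4, 6 vs 5] → B does not strictly dominate A (column X: 4 ≤ 4)
  B vs C: [4 vs 5, 1 vs 1, 6 vs 1] → B does not strictly dominate C (column X: 4 ≤ 5)
  C vs A: [5 vs 4, 1 vs 4, 1 vs 5] → C does not strictly dominate A (column Y: 1 ≤ 4)
  C vs B: [5 vs 4, 1 vs 1, 1 vs 6] → C does not strictly dominate B (column Y: 1 ≤ 1)
No single strategy strictly dominates all others → no strictly dominant strategy.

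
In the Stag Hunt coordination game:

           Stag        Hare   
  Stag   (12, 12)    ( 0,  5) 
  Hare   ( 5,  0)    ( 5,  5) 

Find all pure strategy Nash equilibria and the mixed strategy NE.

Pure NE: (Stag, Stag) and (Hare, Hare); Mixed NE: p = 0.4167, q = 0.4167

Work:
Check pure NE:
(Stag, Stag): (12, 12) - no unilateral deviation beneficial
(Hare, Hare): (5, 5) - no unilateral deviation beneficial
Mixed NE: P1 plays Stag with p = 0.4167, P2 plays Stag with q = 0.4167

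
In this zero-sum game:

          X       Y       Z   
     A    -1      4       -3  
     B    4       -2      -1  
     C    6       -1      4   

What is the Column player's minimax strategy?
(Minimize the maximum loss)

Column should play Y or Z (all achieve the minimum), value = 4

Work:
Column player minimizes Row's maximum payoff:
Column X: max payoff to Row = 6
Column Y: max payoff to Row = 4
Column Z: max payoff to Row = 4
Minimum is 4, achieved by columns Y, Z (tied).
Each of Y or Z is a minimax strategy.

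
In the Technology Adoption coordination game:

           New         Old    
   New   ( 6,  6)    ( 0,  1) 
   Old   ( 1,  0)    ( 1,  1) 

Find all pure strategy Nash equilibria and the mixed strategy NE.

Pure NE: (New, New) and (Old, Old); Mixed NE: p = 0.1667, q = 0.1667

Work:
Check pure NE:
(New, New): (6, 6) - no unilateral deviation beneficial
(Old, Old): (1, 1) - no unilateral deviation beneficial
Mixed NE: P1 plays New with p = 0.1667, P2 plays New with q = 0.1667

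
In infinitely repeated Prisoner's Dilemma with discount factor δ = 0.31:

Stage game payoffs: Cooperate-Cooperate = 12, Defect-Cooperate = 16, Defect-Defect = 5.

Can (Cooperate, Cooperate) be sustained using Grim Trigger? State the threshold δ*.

δ* = 0.3636; since δ = 0.31 < 0.3636, cooperation cannot be sustained

Work:
For Grim Trigger:
Cooperate forever: 12/(1-δ)
Defect then punished: 16 + 5·δ/(1-δ)
Need: 12/(1-δ) ≥ 16 + 5·δ/(1-δ)
Solving: δ ≥ (T-R)/(T-P) = (16-12)/(16-5) = 0.3636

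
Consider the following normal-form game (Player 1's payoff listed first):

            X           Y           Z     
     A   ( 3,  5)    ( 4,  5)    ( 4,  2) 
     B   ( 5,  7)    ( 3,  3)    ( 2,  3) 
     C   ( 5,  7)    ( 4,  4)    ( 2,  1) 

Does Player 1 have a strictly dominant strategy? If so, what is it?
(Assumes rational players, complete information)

No strictly dominant strategy exists for Player 1

Work:
A strategy strictly dominates another if it gives a strictly higher payoff against every opponent action. Compare each pair of P1's strategies column-by-column:
  A vs B: [3 vs 5, 4 vs 3, 4 vs 2] → A does not strictly dominate B (column X: 3 ≤ 5)
  A vs C: [3 vs 5, 4 vs 4, 4 vs 2] → A does not strictly dominate C (column X: 3 ≤ 5)
  B vs A: [5 vs 3, 3 vs 4, 2 vs 4] → B does not strictly dominate A (column Y: 3 ≤ 4)
  B vs C: [5 vs 5, 3 vs 4, 2 vs 2] → B does not strictly dominate C (column X: 5 ≤ 5)
  C vs A: [5 vs 3, 4 vs 4, 2 vs 4] → C does not strictly dominate A (column Y: 4 ≤ 4)
  C vs B: [5 vs 5, 4 vs 3, 2 vs 2] → C does not strictly dominate B (column X: 5 ≤ 5)
No single strategy strictly dominates all others → no strictly dominant strategy.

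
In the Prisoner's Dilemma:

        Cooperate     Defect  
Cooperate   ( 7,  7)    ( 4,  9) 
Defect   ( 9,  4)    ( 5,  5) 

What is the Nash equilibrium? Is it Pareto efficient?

(Defect, Defect) is NE; not Pareto efficient

Work:
Defect dominates Cooperate for both players:
If P2 cooperates: Defect (9) > Cooperate (7)
If P2 defects: Defect (5) > Cooperate (4)
NE: (Defect, Defect) with payoff (5, 5)
But (Cooperate, Cooperate) = (7, 7) Pareto dominates (5, 5)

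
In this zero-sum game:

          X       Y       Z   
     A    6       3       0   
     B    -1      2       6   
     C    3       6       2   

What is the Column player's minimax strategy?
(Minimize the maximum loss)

Column should play X or Y or Z (all achieve the minimum), value = 6

Work:
Column player minimizes Row's maximum payoff:
Column X: max payoff to Row = 6
Column Y: max payoff to Row = 6
Column Z: max payoff to Row = 6
Minimum is 6, achieved by columns X, Y, Z (tied).
Each of X or Y or Z is a minimax strategy.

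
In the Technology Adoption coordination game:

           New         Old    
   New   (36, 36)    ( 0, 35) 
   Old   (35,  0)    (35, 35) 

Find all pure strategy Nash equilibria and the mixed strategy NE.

Pure NE: (New, New) and (Old, Old); Mixed NE: p = 0.9722, q = 0.9722

Work:
Check pure NE:
(New, New): (36, 36) - no unilateral deviation beneficial
(Old, Old): (35, 35) - no unilateral deviation beneficial
Mixed NE: P1 plays New with p = 0.9722, P2 plays New with q = 0.9722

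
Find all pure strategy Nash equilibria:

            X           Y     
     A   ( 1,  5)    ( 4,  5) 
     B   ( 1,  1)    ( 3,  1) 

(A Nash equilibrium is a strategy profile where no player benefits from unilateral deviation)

Nash equilibrium: (A, X), (A, Y), (B, X)

Work:
Best responses:
  P1 vs X: payoffs [1, 1] → best response A/B (payoff 1)
  P1 vs Y: payoffs [4, 3] → best response A (payoff 4)
  P2 vs A: payoffs [5, 5] → best response X/Y (payoff 5)
  P2 vs B: payoffs [1, 1] → best response X/Y (payoff 1)
Mutual best responses: (A,X), (A,Y), (B,X) → Nash equilibria.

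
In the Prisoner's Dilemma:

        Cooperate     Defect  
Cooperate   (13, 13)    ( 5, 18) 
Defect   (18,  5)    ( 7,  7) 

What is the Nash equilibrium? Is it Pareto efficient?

(Defect, Defect) is NE; not Pareto efficient

Work:
Defect dominates Cooperate for both players:
If P2 cooperates: Defect (18) > Cooperate (13)
If P2 defects: Defect (7) > Cooperate (5)
NE: (Defect, Defect) with payoff (7, 7)
But (Cooperate, Cooperate) = (13, 13) Pareto dominates (7, 7)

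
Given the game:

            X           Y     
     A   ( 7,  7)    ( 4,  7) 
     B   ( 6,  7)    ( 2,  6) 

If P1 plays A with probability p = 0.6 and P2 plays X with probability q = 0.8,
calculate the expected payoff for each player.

E[P1] = 5.92, E[P2] = 6.92

Work:
E[P1] = p·q·π₁(A,X) + p·(1-q)·π₁(A,Y) + (1-p)·q·π₁(B,X) + (1-p)·(1-q)·π₁(B,Y)
= 0.6·0.8·7 + 0.6·0.2·4 + 0.4·0.8·6 + 0.4·0.2·2
= 5.92

E[P2] = 6.92 (similar calculation)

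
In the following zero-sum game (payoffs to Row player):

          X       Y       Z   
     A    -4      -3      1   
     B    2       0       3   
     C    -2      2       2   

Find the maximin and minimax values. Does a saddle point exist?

Maximin = 0, Minimax = 2, Saddle: False

Work:
Row minimums: [-4, 0, -2] → maximin = 0
Column maximums: [2, 2, 3] → minimax = 2
No saddle point (maximin ≠ minimax). Mixed strategy needed.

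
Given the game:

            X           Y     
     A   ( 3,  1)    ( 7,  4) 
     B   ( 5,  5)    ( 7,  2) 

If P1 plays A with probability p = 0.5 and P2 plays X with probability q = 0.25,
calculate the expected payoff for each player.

E[P1] = 6.25, E[P2] = 3.0

Work:
E[P1] = p·q·π₁(A,X) + p·(1-q)·π₁(A,Y) + (1-p)·q·π₁(B,X) + (1-p)·(1-q)·π₁(B,Y)
= 0.5·0.25·3 + 0.5·0.75·7 + 0.5·0.25·5 + 0.5·0.75·7
= 6.25

E[P2] = 3.0 (similar calculation)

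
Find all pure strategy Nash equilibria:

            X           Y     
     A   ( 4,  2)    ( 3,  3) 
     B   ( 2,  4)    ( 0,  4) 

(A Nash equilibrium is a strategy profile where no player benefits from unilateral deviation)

Nash equilibrium: (A, Y)

Work:
Best responses:
  P1 vs X: payoffs [4, 2] → best response A (payoff 4)
  P1 vs Y: payoffs [3, 0] → best response A (payoff 3)
  P2 vs A: payoffs [2, 3] → best response Y (payoff 3)
  P2 vs B: payoffs [4, 4] → best response X/Y (payoff 4)
Mutual best responses: (A,Y) → Nash equilibria.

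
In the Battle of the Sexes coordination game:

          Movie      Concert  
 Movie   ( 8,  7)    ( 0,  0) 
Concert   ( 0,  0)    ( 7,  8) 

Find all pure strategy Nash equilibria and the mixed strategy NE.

Pure NE: (Movie, Movie) and (Concert, Concert); Mixed NE: p = 0.5333, q = 0.4667

Work:
Check pure NE:
(Movie, Movie): (8, 7) - no unilateral deviation beneficial
(Concert, Concert): (7, 8) - no unilateral deviation beneficial
Mixed NE: P1 plays Movie with p = 0.5333, P2 plays Movie with q = 0.4667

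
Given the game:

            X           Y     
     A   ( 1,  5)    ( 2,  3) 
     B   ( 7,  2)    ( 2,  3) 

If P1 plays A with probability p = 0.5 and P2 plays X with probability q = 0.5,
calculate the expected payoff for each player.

E[P1] = 3.0, E[P2] = 3.25

Work:
E[P1] = p·q·π₁(A,X) + p·(1-q)·π₁(A,Y) + (1-p)·q·π₁(B,X) + (1-p)·(1-q)·π₁(B,Y)
= 0.5·0.5·1 + 0.5·0.5·2 + 0.5·0.5·7 + 0.5·0.5·2
= 3.0

E[P2] = 3.25 (similar calculation)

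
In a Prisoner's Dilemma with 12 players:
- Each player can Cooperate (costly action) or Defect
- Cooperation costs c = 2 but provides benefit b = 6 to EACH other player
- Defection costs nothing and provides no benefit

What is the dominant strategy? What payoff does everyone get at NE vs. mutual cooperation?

Dominant: Defect; NE payoff = 0; Coop payoff = 64

Work:
Defect dominates (saves cost c = 2, benefit to others is external)
NE: All defect → everyone gets 0
If all cooperate: each receives (11)×6 - 2 = 64
Social dilemma: 64 > 0 but NE gives 0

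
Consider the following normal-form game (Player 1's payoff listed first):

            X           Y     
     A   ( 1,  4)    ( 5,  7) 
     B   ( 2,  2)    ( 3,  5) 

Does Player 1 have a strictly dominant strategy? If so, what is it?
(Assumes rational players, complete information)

No strictly dominant strategy exists for Player 1

Work:
A strategy strictly dominates another if it gives a strictly higher payoff against every opponent action. Compare each pair of P1's strategies column-by-column:
  A vs B: [1 vs 2, 5 vs 3] → A does not strictly dominate B (column X: 1 ≤ 2)
  B vs A: [2 vs 1, 3 vs 5] → B does not strictly dominate A (column Y: 3 ≤ 5)
No single strategy strictly dominates all others → no strictly dominant strategy.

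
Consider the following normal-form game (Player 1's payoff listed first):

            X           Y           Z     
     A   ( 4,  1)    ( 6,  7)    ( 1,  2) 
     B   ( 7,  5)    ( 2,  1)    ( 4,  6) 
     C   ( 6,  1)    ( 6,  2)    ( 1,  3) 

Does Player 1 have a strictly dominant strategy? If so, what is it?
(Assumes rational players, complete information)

No strictly dominant strategy exists for Player 1

Work:
A strategy strictly dominates another if it gives a strictly higher payoff against every opponent action. Compare each pair of P1's strategies column-by-column:
  A vs B: [4 vs 7, 6 vs 2, 1 vs 4] → A does not strictly dominate B (column X: 4 ≤ 7)
  A vs C: [4 vs 6, 6 vs 6, 1 vs 1] → A does not strictly dominate C (column X: 4 ≤ 6)
  B vs A: [7 vs 4, 2 vs 6, 4 vs 1] → B does not strictly dominate A (column Y: 2 ≤ 6)
  B vs C: [7 vs 6, 2 vs 6, 4 vs 1] → B does not strictly dominate C (column Y: 2 ≤ 6)
  C vs A: [6 vs 4, 6 vs 6, 1 vs 1] → C does not strictly dominate A (column Y: 6 ≤ 6)
  C vs B: [6 vs 7, 6 vs 2, 1 vs 4] → C does not strictly dominate B (column X: 6 ≤ 7)
No single strategy strictly dominates all others → no strictly dominant strategy.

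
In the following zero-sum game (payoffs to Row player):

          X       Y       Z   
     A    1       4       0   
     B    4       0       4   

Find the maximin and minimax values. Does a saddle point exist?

Maximin = 0, Minimax = 4, Saddle: False

Work:
Row minimums: [0, 0] → maximin = 0
Column maximums: [4, 4, 4] → minimax = 4
No saddle point (maximin ≠ minimax). Mixed strategy needed.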